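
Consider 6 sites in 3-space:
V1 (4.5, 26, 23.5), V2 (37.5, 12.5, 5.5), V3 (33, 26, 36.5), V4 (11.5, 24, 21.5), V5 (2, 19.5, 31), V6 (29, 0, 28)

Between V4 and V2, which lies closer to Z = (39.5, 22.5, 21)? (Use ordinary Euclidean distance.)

Compare squared distances:
|ZV4|² = (39.5−11.5)² + (22.5−24)² + (21−21.5)² = 784 + 2.25 + 0.25 = 786.5
|ZV2|² = (39.5−37.5)² + (22.5−12.5)² + (21−5.5)² = 4 + 100 + 240.25 = 344.25
786.5 > 344.25, so V2 is closer.

V2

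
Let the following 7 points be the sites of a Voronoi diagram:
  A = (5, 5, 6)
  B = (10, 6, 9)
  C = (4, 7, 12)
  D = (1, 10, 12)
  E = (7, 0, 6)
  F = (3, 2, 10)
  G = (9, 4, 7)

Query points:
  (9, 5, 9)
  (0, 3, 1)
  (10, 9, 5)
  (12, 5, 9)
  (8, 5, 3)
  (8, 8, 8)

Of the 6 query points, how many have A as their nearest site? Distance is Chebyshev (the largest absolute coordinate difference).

(9, 5, 9) — d to each: A:4, B:1, C:5, D:8, E:5, F:6, G:2 → nearest is B
(0, 3, 1) — d to each: A:5, B:10, C:11, D:11, E:7, F:9, G:9 → nearest is A
(10, 9, 5) — d to each: A:5, B:4, C:7, D:9, E:9, F:7, G:5 → nearest is B
(12, 5, 9) — d to each: A:7, B:2, C:8, D:11, E:5, F:9, G:3 → nearest is B
(8, 5, 3) — d to each: A:3, B:6, C:9, D:9, E:5, F:7, G:4 → nearest is A
(8, 8, 8) — d to each: A:3, B:2, C:4, D:7, E:8, F:6, G:4 → nearest is B
2 of the 6 points have A as nearest.

2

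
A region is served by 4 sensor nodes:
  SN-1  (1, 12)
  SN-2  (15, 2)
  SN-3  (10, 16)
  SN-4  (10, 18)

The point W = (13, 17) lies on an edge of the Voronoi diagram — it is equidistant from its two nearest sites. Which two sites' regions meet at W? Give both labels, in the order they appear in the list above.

Squared distances from W to each site:
d²(W, SN-1) = 144 + 25 = 169
d²(W, SN-2) = 4 + 225 = 229
d²(W, SN-3) = 9 + 1 = 10
d²(W, SN-4) = 9 + 1 = 10
W is equidistant from SN-3 and SN-4 (both at squared distance 10), and every other site is strictly farther — so W lies on the SN-3–SN-4 Voronoi edge.

SN-3 and SN-4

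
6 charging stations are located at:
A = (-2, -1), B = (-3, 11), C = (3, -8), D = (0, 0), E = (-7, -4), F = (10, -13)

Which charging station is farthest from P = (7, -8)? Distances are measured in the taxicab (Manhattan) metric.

d(P,A) = |7−(-2)| + |-8−(-1)| = 9 + 7 = 16
d(P,B) = |7−(-3)| + |-8−11| = 10 + 19 = 29
d(P,C) = |7−3| + |-8−(-8)| = 4 + 0 = 4
d(P,D) = |7−0| + |-8−0| = 7 + 8 = 15
d(P,E) = |7−(-7)| + |-8−(-4)| = 14 + 4 = 18
d(P,F) = |7−10| + |-8−(-13)| = 3 + 5 = 8
The largest is to B.

B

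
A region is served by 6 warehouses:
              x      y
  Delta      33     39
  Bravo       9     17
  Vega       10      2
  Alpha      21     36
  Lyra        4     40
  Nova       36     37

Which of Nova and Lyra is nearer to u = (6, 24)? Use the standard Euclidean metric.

Compare squared distances:
d²(u, Nova) = (6−36)² + (24−37)² = 900 + 169 = 1069
d²(u, Lyra) = (6−4)² + (24−40)² = 4 + 256 = 260
1069 > 260, so Lyra is closer.

Lyra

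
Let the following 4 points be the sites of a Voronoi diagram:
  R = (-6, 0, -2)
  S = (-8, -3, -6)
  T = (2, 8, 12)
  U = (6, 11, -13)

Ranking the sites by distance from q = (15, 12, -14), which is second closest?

Compare squared distances (the ordering matches that of the actual distances):
|qR|² = (15−(-6))² + (12−0)² + (-14−(-2))² = 441 + 144 + 144 = 729
|qS|² = (15−(-8))² + (12−(-3))² + (-14−(-6))² = 529 + 225 + 64 = 818
|qT|² = (15−2)² + (12−8)² + (-14−12)² = 169 + 16 + 676 = 861
|qU|² = (15−6)² + (12−11)² + (-14−(-13))² = 81 + 1 + 1 = 83
Sorted ascending: U, R, S, … — the second-nearest is R.

R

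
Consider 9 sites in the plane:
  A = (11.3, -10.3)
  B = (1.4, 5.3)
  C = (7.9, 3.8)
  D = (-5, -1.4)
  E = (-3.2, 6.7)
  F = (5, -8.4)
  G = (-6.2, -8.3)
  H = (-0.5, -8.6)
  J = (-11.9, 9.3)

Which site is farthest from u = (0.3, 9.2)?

A

Since √ is increasing, it suffices to compare squared distances:
|uA|² = (0.3−11.3)² + (9.2−(-10.3))² = 121 + 380.25 = 501.25
|uB|² = (0.3−1.4)² + (9.2−5.3)² = 1.21 + 15.21 = 16.42
|uC|² = (0.3−7.9)² + (9.2−3.8)² = 57.76 + 29.16 = 86.92
|uD|² = (0.3−(-5))² + (9.2−(-1.4))² = 28.09 + 112.36 = 140.45
|uE|² = (0.3−(-3.2))² + (9.2−6.7)² = 12.25 + 6.25 = 18.5
|uF|² = (0.3−5)² + (9.2−(-8.4))² = 22.09 + 309.76 = 331.85
|uG|² = (0.3−(-6.2))² + (9.2−(-8.3))² = 42.25 + 306.25 = 348.5
|uH|² = (0.3−(-0.5))² + (9.2−(-8.6))² = 0.64 + 316.84 = 317.48
|uJ|² = (0.3−(-11.9))² + (9.2−9.3)² = 148.84 + 0.01 = 148.85
The largest is to A.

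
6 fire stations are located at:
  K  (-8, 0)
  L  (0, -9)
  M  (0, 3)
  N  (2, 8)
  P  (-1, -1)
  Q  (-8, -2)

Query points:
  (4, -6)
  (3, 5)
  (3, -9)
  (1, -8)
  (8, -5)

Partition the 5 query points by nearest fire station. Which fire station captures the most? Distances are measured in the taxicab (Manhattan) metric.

L

(4, -6) — d to each: K:18, L:7, M:13, N:16, P:10, Q:16 → nearest is L
(3, 5) — d to each: K:16, L:17, M:5, N:4, P:10, Q:18 → nearest is N
(3, -9) — d to each: K:20, L:3, M:15, N:18, P:12, Q:18 → nearest is L
(1, -8) — d to each: K:17, L:2, M:12, N:17, P:9, Q:15 → nearest is L
(8, -5) — d to each: K:21, L:12, M:16, N:19, P:13, Q:19 → nearest is L
Tally — L:4, N:1. L captures the most (4).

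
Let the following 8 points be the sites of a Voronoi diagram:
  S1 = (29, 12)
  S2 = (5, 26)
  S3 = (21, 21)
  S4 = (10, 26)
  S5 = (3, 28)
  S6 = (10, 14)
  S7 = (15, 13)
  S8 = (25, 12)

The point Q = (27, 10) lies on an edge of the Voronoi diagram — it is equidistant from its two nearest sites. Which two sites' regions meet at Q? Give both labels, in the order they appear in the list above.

S1 and S8

Squared distances from Q to each site:
|QS1|² = 4 + 4 = 8
|QS2|² = 484 + 256 = 740
|QS3|² = 36 + 121 = 157
|QS4|² = 289 + 256 = 545
|QS5|² = 576 + 324 = 900
|QS6|² = 289 + 16 = 305
|QS7|² = 144 + 9 = 153
|QS8|² = 4 + 4 = 8
Q is equidistant from S1 and S8 (both at squared distance 8), and every other site is strictly farther — so Q lies on the S1–S8 Voronoi edge.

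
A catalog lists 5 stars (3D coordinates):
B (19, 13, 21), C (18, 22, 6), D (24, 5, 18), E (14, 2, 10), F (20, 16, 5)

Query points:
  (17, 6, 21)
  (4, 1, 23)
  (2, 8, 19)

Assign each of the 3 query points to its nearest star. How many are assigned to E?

2

(17, 6, 21) — d² to each: B:53, C:482, D:59, E:146, F:365 → nearest is B
(4, 1, 23) — d² to each: B:373, C:926, D:441, E:270, F:805 → nearest is E
(2, 8, 19) — d² to each: B:318, C:621, D:494, E:261, F:584 → nearest is E
2 of the 3 points have E as nearest.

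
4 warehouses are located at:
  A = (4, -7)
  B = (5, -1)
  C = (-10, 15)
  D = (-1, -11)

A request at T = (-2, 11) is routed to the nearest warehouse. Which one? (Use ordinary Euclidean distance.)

C

Squared Euclidean distances:
|TA|² = (-2−4)² + (11−(-7))² = 36 + 324 = 360
|TB|² = (-2−5)² + (11−(-1))² = 49 + 144 = 193
|TC|² = (-2−(-10))² + (11−15)² = 64 + 16 = 80
|TD|² = (-2−(-1))² + (11−(-11))² = 1 + 484 = 485
C is nearest.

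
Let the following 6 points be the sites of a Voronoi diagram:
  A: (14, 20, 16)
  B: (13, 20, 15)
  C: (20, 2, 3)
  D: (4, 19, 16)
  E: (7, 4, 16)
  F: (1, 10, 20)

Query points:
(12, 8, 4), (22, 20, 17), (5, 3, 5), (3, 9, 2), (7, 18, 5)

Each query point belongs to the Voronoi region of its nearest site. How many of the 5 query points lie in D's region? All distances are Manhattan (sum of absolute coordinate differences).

(12, 8, 4) — d to each: A:26, B:24, C:15, D:31, E:21, F:29 → nearest is C
(22, 20, 17) — d to each: A:9, B:11, C:34, D:20, E:32, F:34 → nearest is A
(5, 3, 5) — d to each: A:37, B:35, C:18, D:28, E:14, F:26 → nearest is E
(3, 9, 2) — d to each: A:36, B:34, C:25, D:25, E:23, F:21 → nearest is F
(7, 18, 5) — d to each: A:20, B:18, C:31, D:15, E:25, F:29 → nearest is D
1 of the 5 points has D as nearest.

1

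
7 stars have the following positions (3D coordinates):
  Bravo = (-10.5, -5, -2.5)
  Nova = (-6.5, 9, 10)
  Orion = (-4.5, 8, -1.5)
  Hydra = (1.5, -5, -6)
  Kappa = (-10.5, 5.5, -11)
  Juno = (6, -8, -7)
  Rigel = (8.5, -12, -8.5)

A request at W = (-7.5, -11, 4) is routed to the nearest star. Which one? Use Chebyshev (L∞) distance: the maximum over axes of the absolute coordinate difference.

d(W, Bravo) = max(3, 6, 6.5) = 6.5
d(W, Nova) = max(1, 20, 6) = 20
d(W, Orion) = max(3, 19, 5.5) = 19
d(W, Hydra) = max(9, 6, 10) = 10
d(W, Kappa) = max(3, 16.5, 15) = 16.5
d(W, Juno) = max(13.5, 3, 11) = 13.5
d(W, Rigel) = max(16, 1, 12.5) = 16
Minimum is at Bravo.

Bravo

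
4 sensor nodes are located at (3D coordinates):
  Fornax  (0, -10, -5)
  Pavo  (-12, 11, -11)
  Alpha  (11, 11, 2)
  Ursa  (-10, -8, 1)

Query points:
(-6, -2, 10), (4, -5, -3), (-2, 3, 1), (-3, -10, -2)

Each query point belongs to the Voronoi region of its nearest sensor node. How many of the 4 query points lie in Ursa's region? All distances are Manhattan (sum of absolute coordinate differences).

2

(-6, -2, 10) — d to each: Fornax:29, Pavo:40, Alpha:38, Ursa:19 → nearest is Ursa
(4, -5, -3) — d to each: Fornax:11, Pavo:40, Alpha:28, Ursa:21 → nearest is Fornax
(-2, 3, 1) — d to each: Fornax:21, Pavo:30, Alpha:22, Ursa:19 → nearest is Ursa
(-3, -10, -2) — d to each: Fornax:6, Pavo:39, Alpha:39, Ursa:12 → nearest is Fornax
2 of the 4 points have Ursa as nearest.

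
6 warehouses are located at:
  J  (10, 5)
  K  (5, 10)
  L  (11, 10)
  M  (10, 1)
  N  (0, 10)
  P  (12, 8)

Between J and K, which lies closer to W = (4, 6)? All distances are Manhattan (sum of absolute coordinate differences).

K

d(W,J) = |4−10| + |6−5| = 6 + 1 = 7
d(W,K) = |4−5| + |6−10| = 1 + 4 = 5
7 > 5, so K is closer.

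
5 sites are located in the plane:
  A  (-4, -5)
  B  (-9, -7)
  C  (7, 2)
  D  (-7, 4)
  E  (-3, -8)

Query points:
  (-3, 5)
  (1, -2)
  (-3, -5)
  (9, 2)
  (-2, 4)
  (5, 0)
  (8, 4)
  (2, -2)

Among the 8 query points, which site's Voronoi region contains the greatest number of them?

C

(-3, 5) — d² to each: A:101, B:180, C:109, D:17, E:169 → nearest is D
(1, -2) — d² to each: A:34, B:125, C:52, D:100, E:52 → nearest is A
(-3, -5) — d² to each: A:1, B:40, C:149, D:97, E:9 → nearest is A
(9, 2) — d² to each: A:218, B:405, C:4, D:260, E:244 → nearest is C
(-2, 4) — d² to each: A:85, B:170, C:85, D:25, E:145 → nearest is D
(5, 0) — d² to each: A:106, B:245, C:8, D:160, E:128 → nearest is C
(8, 4) — d² to each: A:225, B:410, C:5, D:225, E:265 → nearest is C
(2, -2) — d² to each: A:45, B:146, C:41, D:117, E:61 → nearest is C
Tally — A:2, C:4, D:2. C captures the most (4).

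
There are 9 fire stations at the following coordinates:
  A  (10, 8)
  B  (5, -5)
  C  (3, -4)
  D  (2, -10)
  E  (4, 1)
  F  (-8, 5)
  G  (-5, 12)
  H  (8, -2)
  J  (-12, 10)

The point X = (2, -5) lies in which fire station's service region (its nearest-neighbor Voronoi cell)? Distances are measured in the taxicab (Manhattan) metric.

C

d(X,A) = 8 + 13 = 21
d(X,B) = 3 + 0 = 3
d(X,C) = 1 + 1 = 2
d(X,D) = 0 + 5 = 5
d(X,E) = 2 + 6 = 8
d(X,F) = 10 + 10 = 20
d(X,G) = 7 + 17 = 24
d(X,H) = 6 + 3 = 9
d(X,J) = 14 + 15 = 29
The smallest is to C, so X lies in the Voronoi region of C.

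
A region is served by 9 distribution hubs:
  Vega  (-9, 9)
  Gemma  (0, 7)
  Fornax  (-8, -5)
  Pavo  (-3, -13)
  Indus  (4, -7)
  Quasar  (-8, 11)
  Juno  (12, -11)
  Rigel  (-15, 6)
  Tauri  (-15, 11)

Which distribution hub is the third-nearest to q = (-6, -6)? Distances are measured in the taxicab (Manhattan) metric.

Indus

d(q, Vega) = |-6−(-9)| + |-6−9| = 3 + 15 = 18
d(q, Gemma) = |-6−0| + |-6−7| = 6 + 13 = 19
d(q, Fornax) = |-6−(-8)| + |-6−(-5)| = 2 + 1 = 3
d(q, Pavo) = |-6−(-3)| + |-6−(-13)| = 3 + 7 = 10
d(q, Indus) = |-6−4| + |-6−(-7)| = 10 + 1 = 11
d(q, Quasar) = |-6−(-8)| + |-6−11| = 2 + 17 = 19
d(q, Juno) = |-6−12| + |-6−(-11)| = 18 + 5 = 23
d(q, Rigel) = |-6−(-15)| + |-6−6| = 9 + 12 = 21
d(q, Tauri) = |-6−(-15)| + |-6−11| = 9 + 17 = 26
Sorted ascending: Fornax, Pavo, Indus, Vega, … — the third-nearest is Indus.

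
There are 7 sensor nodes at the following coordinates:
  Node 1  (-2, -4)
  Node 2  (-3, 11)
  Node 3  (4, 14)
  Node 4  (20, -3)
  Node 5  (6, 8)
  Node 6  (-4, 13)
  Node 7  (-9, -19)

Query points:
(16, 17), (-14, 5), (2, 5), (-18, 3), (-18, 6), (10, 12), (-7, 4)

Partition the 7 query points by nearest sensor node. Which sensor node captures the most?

(16, 17) — d² to each: Node 1:765, Node 2:397, Node 3:153, Node 4:416, Node 5:181, Node 6:416, Node 7:1921 → nearest is Node 3
(-14, 5) — d² to each: Node 1:225, Node 2:157, Node 3:405, Node 4:1220, Node 5:409, Node 6:164, Node 7:601 → nearest is Node 2
(2, 5) — d² to each: Node 1:97, Node 2:61, Node 3:85, Node 4:388, Node 5:25, Node 6:100, Node 7:697 → nearest is Node 5
(-18, 3) — d² to each: Node 1:305, Node 2:289, Node 3:605, Node 4:1480, Node 5:601, Node 6:296, Node 7:565 → nearest is Node 2
(-18, 6) — d² to each: Node 1:356, Node 2:250, Node 3:548, Node 4:1525, Node 5:580, Node 6:245, Node 7:706 → nearest is Node 6
(10, 12) — d² to each: Node 1:400, Node 2:170, Node 3:40, Node 4:325, Node 5:32, Node 6:197, Node 7:1322 → nearest is Node 5
(-7, 4) — d² to each: Node 1:89, Node 2:65, Node 3:221, Node 4:778, Node 5:185, Node 6:90, Node 7:533 → nearest is Node 2
Tally — Node 2:3, Node 3:1, Node 5:2, Node 6:1. Node 2 captures the most (3).

Node 2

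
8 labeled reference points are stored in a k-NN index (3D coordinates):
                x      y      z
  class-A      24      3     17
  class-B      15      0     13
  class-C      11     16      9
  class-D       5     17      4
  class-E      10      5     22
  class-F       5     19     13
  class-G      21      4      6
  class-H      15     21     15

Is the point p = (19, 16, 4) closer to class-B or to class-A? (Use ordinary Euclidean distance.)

class-B

Compare squared distances:
d²(p, class-B) = (19−15)² + (16−0)² + (4−13)² = 16 + 256 + 81 = 353
d²(p, class-A) = (19−24)² + (16−3)² + (4−17)² = 25 + 169 + 169 = 363
353 < 363, so class-B is closer.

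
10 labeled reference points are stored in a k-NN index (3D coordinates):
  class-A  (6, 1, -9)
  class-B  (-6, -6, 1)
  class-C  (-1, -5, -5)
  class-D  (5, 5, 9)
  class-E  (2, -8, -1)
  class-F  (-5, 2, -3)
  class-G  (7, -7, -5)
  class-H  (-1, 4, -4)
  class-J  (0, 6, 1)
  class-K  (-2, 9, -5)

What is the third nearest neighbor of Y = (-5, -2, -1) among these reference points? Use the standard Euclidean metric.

class-C

Squared Euclidean distances:
d²(Y, class-A) = (-5−6)² + (-2−1)² + (-1−(-9))² = 121 + 9 + 64 = 194
d²(Y, class-B) = (-5−(-6))² + (-2−(-6))² + (-1−1)² = 1 + 16 + 4 = 21
d²(Y, class-C) = (-5−(-1))² + (-2−(-5))² + (-1−(-5))² = 16 + 9 + 16 = 41
d²(Y, class-D) = (-5−5)² + (-2−5)² + (-1−9)² = 100 + 49 + 100 = 249
d²(Y, class-E) = (-5−2)² + (-2−(-8))² + (-1−(-1))² = 49 + 36 + 0 = 85
d²(Y, class-F) = (-5−(-5))² + (-2−2)² + (-1−(-3))² = 0 + 16 + 4 = 20
d²(Y, class-G) = (-5−7)² + (-2−(-7))² + (-1−(-5))² = 144 + 25 + 16 = 185
d²(Y, class-H) = (-5−(-1))² + (-2−4)² + (-1−(-4))² = 16 + 36 + 9 = 61
d²(Y, class-J) = (-5−0)² + (-2−6)² + (-1−1)² = 25 + 64 + 4 = 93
d²(Y, class-K) = (-5−(-2))² + (-2−9)² + (-1−(-5))² = 9 + 121 + 16 = 146
Sorted ascending: class-F, class-B, class-C, class-H, … — the third-nearest is class-C.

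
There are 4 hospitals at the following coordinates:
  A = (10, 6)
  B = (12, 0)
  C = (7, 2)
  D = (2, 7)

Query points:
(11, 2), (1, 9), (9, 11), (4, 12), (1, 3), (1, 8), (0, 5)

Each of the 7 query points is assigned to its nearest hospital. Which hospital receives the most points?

(11, 2) — d² to each: A:17, B:5, C:16, D:106 → nearest is B
(1, 9) — d² to each: A:90, B:202, C:85, D:5 → nearest is D
(9, 11) — d² to each: A:26, B:130, C:85, D:65 → nearest is A
(4, 12) — d² to each: A:72, B:208, C:109, D:29 → nearest is D
(1, 3) — d² to each: A:90, B:130, C:37, D:17 → nearest is D
(1, 8) — d² to each: A:85, B:185, C:72, D:2 → nearest is D
(0, 5) — d² to each: A:101, B:169, C:58, D:8 → nearest is D
Tally — A:1, B:1, D:5. D captures the most (5).

D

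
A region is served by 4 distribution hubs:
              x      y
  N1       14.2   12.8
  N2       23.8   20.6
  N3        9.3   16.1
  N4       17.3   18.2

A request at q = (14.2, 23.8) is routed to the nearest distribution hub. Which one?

Compare squared distances (the ordering matches that of the actual distances):
|qN1|² = (14.2−14.2)² + (23.8−12.8)² = 0 + 121 = 121
|qN2|² = (14.2−23.8)² + (23.8−20.6)² = 92.16 + 10.24 = 102.4
|qN3|² = (14.2−9.3)² + (23.8−16.1)² = 24.01 + 59.29 = 83.3
|qN4|² = (14.2−17.3)² + (23.8−18.2)² = 9.61 + 31.36 = 40.97
Minimum is at N4.

N4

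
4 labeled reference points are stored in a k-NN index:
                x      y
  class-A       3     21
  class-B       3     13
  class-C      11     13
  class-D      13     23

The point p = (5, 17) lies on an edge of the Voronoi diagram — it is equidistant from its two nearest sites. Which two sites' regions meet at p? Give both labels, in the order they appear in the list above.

Squared distances from p to each site:
d²(p, class-A) = (5−3)² + (17−21)² = 4 + 16 = 20
d²(p, class-B) = (5−3)² + (17−13)² = 4 + 16 = 20
d²(p, class-C) = (5−11)² + (17−13)² = 36 + 16 = 52
d²(p, class-D) = (5−13)² + (17−23)² = 64 + 36 = 100
p is equidistant from class-A and class-B (both at squared distance 20), and every other site is strictly farther — so p lies on the class-A–class-B Voronoi edge.

class-A and class-B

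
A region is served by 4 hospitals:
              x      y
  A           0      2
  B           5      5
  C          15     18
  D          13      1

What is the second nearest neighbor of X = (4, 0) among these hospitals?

B

Since √ is increasing, it suffices to compare squared distances:
|XA|² = (4−0)² + (0−2)² = 16 + 4 = 20
|XB|² = (4−5)² + (0−5)² = 1 + 25 = 26
|XC|² = (4−15)² + (0−18)² = 121 + 324 = 445
|XD|² = (4−13)² + (0−1)² = 81 + 1 = 82
Sorted ascending: A, B, D, … — the second-nearest is B.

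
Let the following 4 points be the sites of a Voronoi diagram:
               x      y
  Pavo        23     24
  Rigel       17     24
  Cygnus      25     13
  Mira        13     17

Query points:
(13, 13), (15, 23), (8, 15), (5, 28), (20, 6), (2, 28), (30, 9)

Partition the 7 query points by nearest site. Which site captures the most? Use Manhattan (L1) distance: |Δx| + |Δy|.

(13, 13) — d to each: Pavo:21, Rigel:15, Cygnus:12, Mira:4 → nearest is Mira
(15, 23) — d to each: Pavo:9, Rigel:3, Cygnus:20, Mira:8 → nearest is Rigel
(8, 15) — d to each: Pavo:24, Rigel:18, Cygnus:19, Mira:7 → nearest is Mira
(5, 28) — d to each: Pavo:22, Rigel:16, Cygnus:35, Mira:19 → nearest is Rigel
(20, 6) — d to each: Pavo:21, Rigel:21, Cygnus:12, Mira:18 → nearest is Cygnus
(2, 28) — d to each: Pavo:25, Rigel:19, Cygnus:38, Mira:22 → nearest is Rigel
(30, 9) — d to each: Pavo:22, Rigel:28, Cygnus:9, Mira:25 → nearest is Cygnus
Tally — Rigel:3, Cygnus:2, Mira:2. Rigel captures the most (3).

Rigel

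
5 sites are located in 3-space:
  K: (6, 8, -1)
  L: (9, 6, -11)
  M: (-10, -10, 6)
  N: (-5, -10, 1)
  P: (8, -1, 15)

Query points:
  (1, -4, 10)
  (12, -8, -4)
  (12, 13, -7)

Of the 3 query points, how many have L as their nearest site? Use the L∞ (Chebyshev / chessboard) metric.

1

(1, -4, 10) — d to each: K:12, L:21, M:11, N:9, P:7 → nearest is P
(12, -8, -4) — d to each: K:16, L:14, M:22, N:17, P:19 → nearest is L
(12, 13, -7) — d to each: K:6, L:7, M:23, N:23, P:22 → nearest is K
1 of the 3 points has L as nearest.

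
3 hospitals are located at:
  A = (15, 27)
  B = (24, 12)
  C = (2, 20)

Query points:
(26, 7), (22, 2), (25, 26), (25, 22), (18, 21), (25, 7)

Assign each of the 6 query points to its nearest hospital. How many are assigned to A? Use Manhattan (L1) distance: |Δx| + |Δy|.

2

(26, 7) — d to each: A:31, B:7, C:37 → nearest is B
(22, 2) — d to each: A:32, B:12, C:38 → nearest is B
(25, 26) — d to each: A:11, B:15, C:29 → nearest is A
(25, 22) — d to each: A:15, B:11, C:25 → nearest is B
(18, 21) — d to each: A:9, B:15, C:17 → nearest is A
(25, 7) — d to each: A:30, B:6, C:36 → nearest is B
2 of the 6 points have A as nearest.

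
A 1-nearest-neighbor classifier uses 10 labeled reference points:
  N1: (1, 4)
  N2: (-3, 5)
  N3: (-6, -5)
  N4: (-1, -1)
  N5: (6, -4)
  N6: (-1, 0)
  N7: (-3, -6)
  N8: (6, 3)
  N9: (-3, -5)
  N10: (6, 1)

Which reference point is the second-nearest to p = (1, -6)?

N9

Squared Euclidean distances:
|pN1|² = (1−1)² + (-6−4)² = 0 + 100 = 100
|pN2|² = (1−(-3))² + (-6−5)² = 16 + 121 = 137
|pN3|² = (1−(-6))² + (-6−(-5))² = 49 + 1 = 50
|pN4|² = (1−(-1))² + (-6−(-1))² = 4 + 25 = 29
|pN5|² = (1−6)² + (-6−(-4))² = 25 + 4 = 29
|pN6|² = (1−(-1))² + (-6−0)² = 4 + 36 = 40
|pN7|² = (1−(-3))² + (-6−(-6))² = 16 + 0 = 16
|pN8|² = (1−6)² + (-6−3)² = 25 + 81 = 106
|pN9|² = (1−(-3))² + (-6−(-5))² = 16 + 1 = 17
d²(p, N10) = (1−6)² + (-6−1)² = 25 + 49 = 74
Sorted ascending: N7, N9, N4, … — the second-nearest is N9.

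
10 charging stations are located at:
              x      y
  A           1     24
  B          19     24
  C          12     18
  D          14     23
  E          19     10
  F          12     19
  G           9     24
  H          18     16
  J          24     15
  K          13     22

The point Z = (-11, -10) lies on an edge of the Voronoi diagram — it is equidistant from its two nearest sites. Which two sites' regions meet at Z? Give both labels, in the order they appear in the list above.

Squared distances from Z to each site:
|ZA|² = 144 + 1156 = 1300
|ZB|² = 900 + 1156 = 2056
|ZC|² = 529 + 784 = 1313
|ZD|² = 625 + 1089 = 1714
|ZE|² = 900 + 400 = 1300
|ZF|² = 529 + 841 = 1370
|ZG|² = 400 + 1156 = 1556
|ZH|² = 841 + 676 = 1517
|ZJ|² = 1225 + 625 = 1850
|ZK|² = 576 + 1024 = 1600
Z is equidistant from A and E (both at squared distance 1300), and every other site is strictly farther — so Z lies on the A–E Voronoi edge.

A and E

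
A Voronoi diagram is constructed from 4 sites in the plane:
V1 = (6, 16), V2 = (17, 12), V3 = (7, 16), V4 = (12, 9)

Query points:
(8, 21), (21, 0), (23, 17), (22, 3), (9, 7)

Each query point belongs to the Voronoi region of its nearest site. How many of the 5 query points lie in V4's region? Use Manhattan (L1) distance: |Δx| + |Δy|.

1

(8, 21) — d to each: V1:7, V2:18, V3:6, V4:16 → nearest is V3
(21, 0) — d to each: V1:31, V2:16, V3:30, V4:18 → nearest is V2
(23, 17) — d to each: V1:18, V2:11, V3:17, V4:19 → nearest is V2
(22, 3) — d to each: V1:29, V2:14, V3:28, V4:16 → nearest is V2
(9, 7) — d to each: V1:12, V2:13, V3:11, V4:5 → nearest is V4
1 of the 5 points has V4 as nearest.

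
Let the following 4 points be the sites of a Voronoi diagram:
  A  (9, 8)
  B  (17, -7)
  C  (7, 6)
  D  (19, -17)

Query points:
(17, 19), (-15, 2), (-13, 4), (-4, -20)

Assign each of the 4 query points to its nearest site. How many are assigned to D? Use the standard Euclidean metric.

(17, 19) — d² to each: A:185, B:676, C:269, D:1300 → nearest is A
(-15, 2) — d² to each: A:612, B:1105, C:500, D:1517 → nearest is C
(-13, 4) — d² to each: A:500, B:1021, C:404, D:1465 → nearest is C
(-4, -20) — d² to each: A:953, B:610, C:797, D:538 → nearest is D
1 of the 4 points has D as nearest.

1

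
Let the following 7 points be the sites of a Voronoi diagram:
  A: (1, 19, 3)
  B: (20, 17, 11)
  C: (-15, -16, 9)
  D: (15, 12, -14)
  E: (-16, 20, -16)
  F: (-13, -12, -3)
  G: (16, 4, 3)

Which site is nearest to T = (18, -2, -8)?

G

Compare squared distances (the ordering matches that of the actual distances):
|TA|² = (18−1)² + (-2−19)² + (-8−3)² = 289 + 441 + 121 = 851
|TB|² = (18−20)² + (-2−17)² + (-8−11)² = 4 + 361 + 361 = 726
|TC|² = (18−(-15))² + (-2−(-16))² + (-8−9)² = 1089 + 196 + 289 = 1574
|TD|² = (18−15)² + (-2−12)² + (-8−(-14))² = 9 + 196 + 36 = 241
|TE|² = (18−(-16))² + (-2−20)² + (-8−(-16))² = 1156 + 484 + 64 = 1704
|TF|² = (18−(-13))² + (-2−(-12))² + (-8−(-3))² = 961 + 100 + 25 = 1086
|TG|² = (18−16)² + (-2−4)² + (-8−3)² = 4 + 36 + 121 = 161
G is nearest.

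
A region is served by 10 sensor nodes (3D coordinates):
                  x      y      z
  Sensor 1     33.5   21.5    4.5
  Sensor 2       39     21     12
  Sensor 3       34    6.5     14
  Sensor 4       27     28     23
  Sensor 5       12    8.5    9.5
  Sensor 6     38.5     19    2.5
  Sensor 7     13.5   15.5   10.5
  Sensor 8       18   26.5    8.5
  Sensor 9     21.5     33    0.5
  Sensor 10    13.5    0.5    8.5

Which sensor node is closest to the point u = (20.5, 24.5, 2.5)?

Squared Euclidean distances:
d²(u, Sensor 1) = (20.5−33.5)² + (24.5−21.5)² + (2.5−4.5)² = 169 + 9 + 4 = 182
d²(u, Sensor 2) = (20.5−39)² + (24.5−21)² + (2.5−12)² = 342.25 + 12.25 + 90.25 = 444.75
d²(u, Sensor 3) = (20.5−34)² + (24.5−6.5)² + (2.5−14)² = 182.25 + 324 + 132.25 = 638.5
d²(u, Sensor 4) = (20.5−27)² + (24.5−28)² + (2.5−23)² = 42.25 + 12.25 + 420.25 = 474.75
d²(u, Sensor 5) = (20.5−12)² + (24.5−8.5)² + (2.5−9.5)² = 72.25 + 256 + 49 = 377.25
d²(u, Sensor 6) = (20.5−38.5)² + (24.5−19)² + (2.5−2.5)² = 324 + 30.25 + 0 = 354.25
d²(u, Sensor 7) = (20.5−13.5)² + (24.5−15.5)² + (2.5−10.5)² = 49 + 81 + 64 = 194
d²(u, Sensor 8) = (20.5−18)² + (24.5−26.5)² + (2.5−8.5)² = 6.25 + 4 + 36 = 46.25
d²(u, Sensor 9) = (20.5−21.5)² + (24.5−33)² + (2.5−0.5)² = 1 + 72.25 + 4 = 77.25
d²(u, Sensor 10) = (20.5−13.5)² + (24.5−0.5)² + (2.5−8.5)² = 49 + 576 + 36 = 661
Minimum is at Sensor 8.

Sensor 8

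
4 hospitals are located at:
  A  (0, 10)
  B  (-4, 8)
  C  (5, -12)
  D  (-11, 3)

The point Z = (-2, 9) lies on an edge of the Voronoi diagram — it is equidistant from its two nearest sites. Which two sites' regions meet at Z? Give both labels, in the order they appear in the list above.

Squared distances from Z to each site:
|ZA|² = (-2−0)² + (9−10)² = 4 + 1 = 5
|ZB|² = (-2−(-4))² + (9−8)² = 4 + 1 = 5
|ZC|² = (-2−5)² + (9−(-12))² = 49 + 441 = 490
|ZD|² = (-2−(-11))² + (9−3)² = 81 + 36 = 117
Z is equidistant from A and B (both at squared distance 5), and every other site is strictly farther — so Z lies on the A–B Voronoi edge.

A and B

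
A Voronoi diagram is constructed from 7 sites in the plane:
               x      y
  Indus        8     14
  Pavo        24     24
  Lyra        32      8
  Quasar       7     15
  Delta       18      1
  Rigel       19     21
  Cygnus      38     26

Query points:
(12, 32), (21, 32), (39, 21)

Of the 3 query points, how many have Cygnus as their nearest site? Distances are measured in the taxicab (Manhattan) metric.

1

(12, 32) — d to each: Indus:22, Pavo:20, Lyra:44, Quasar:22, Delta:37, Rigel:18, Cygnus:32 → nearest is Rigel
(21, 32) — d to each: Indus:31, Pavo:11, Lyra:35, Quasar:31, Delta:34, Rigel:13, Cygnus:23 → nearest is Pavo
(39, 21) — d to each: Indus:38, Pavo:18, Lyra:20, Quasar:38, Delta:41, Rigel:20, Cygnus:6 → nearest is Cygnus
1 of the 3 points has Cygnus as nearest.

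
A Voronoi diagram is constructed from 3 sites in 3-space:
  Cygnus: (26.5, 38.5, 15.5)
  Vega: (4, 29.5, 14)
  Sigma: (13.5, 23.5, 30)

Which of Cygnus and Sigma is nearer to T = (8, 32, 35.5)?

Compare squared distances:
d²(T, Cygnus) = (8−26.5)² + (32−38.5)² + (35.5−15.5)² = 342.25 + 42.25 + 400 = 784.5
d²(T, Sigma) = (8−13.5)² + (32−23.5)² + (35.5−30)² = 30.25 + 72.25 + 30.25 = 132.75
784.5 > 132.75, so Sigma is closer.

Sigma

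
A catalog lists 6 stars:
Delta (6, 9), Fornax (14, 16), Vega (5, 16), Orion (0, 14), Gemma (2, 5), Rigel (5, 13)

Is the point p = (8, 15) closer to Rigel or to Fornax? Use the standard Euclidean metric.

Compare squared distances:
d²(p, Rigel) = (8−5)² + (15−13)² = 9 + 4 = 13
d²(p, Fornax) = (8−14)² + (15−16)² = 36 + 1 = 37
13 < 37, so Rigel is closer.

Rigel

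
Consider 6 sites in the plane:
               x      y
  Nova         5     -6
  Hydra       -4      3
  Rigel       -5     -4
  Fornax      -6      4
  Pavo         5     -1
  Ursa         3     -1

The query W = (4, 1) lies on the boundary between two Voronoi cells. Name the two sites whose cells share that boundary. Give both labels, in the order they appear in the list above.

Squared distances from W to each site:
d²(W, Nova) = (4−5)² + (1−(-6))² = 1 + 49 = 50
d²(W, Hydra) = (4−(-4))² + (1−3)² = 64 + 4 = 68
d²(W, Rigel) = (4−(-5))² + (1−(-4))² = 81 + 25 = 106
d²(W, Fornax) = (4−(-6))² + (1−4)² = 100 + 9 = 109
d²(W, Pavo) = (4−5)² + (1−(-1))² = 1 + 4 = 5
d²(W, Ursa) = (4−3)² + (1−(-1))² = 1 + 4 = 5
W is equidistant from Pavo and Ursa (both at squared distance 5), and every other site is strictly farther — so W lies on the Pavo–Ursa Voronoi edge.

Pavo and Ursa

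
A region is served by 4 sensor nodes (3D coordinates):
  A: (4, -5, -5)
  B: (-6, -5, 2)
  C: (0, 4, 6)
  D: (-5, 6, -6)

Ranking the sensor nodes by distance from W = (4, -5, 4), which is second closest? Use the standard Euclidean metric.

C

Squared Euclidean distances:
|WA|² = (4−4)² + (-5−(-5))² + (4−(-5))² = 0 + 0 + 81 = 81
|WB|² = (4−(-6))² + (-5−(-5))² + (4−2)² = 100 + 0 + 4 = 104
|WC|² = (4−0)² + (-5−4)² + (4−6)² = 16 + 81 + 4 = 101
|WD|² = (4−(-5))² + (-5−6)² + (4−(-6))² = 81 + 121 + 100 = 302
Sorted ascending: A, C, B, … — the second-nearest is C.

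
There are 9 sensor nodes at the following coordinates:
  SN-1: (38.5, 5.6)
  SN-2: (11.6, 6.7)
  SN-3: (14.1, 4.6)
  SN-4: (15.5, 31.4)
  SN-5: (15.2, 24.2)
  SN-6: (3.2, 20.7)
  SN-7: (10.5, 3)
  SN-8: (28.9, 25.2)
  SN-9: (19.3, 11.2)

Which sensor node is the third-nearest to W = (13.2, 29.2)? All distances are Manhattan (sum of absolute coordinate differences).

d(W, SN-1) = 25.3 + 23.6 = 48.9
d(W, SN-2) = 1.6 + 22.5 = 24.1
d(W, SN-3) = 0.9 + 24.6 = 25.5
d(W, SN-4) = 2.3 + 2.2 = 4.5
d(W, SN-5) = 2 + 5 = 7
d(W, SN-6) = 10 + 8.5 = 18.5
d(W, SN-7) = 2.7 + 26.2 = 28.9
d(W, SN-8) = 15.7 + 4 = 19.7
d(W, SN-9) = 6.1 + 18 = 24.1
Sorted ascending: SN-4, SN-5, SN-6, SN-8, … — the third-nearest is SN-6.

SN-6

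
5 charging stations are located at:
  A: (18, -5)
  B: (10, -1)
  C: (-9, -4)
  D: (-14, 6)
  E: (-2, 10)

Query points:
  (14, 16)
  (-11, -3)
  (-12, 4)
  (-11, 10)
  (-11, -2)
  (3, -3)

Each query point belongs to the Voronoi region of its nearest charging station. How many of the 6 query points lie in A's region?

(14, 16) — d² to each: A:457, B:305, C:929, D:884, E:292 → nearest is E
(-11, -3) — d² to each: A:845, B:445, C:5, D:90, E:250 → nearest is C
(-12, 4) — d² to each: A:981, B:509, C:73, D:8, E:136 → nearest is D
(-11, 10) — d² to each: A:1066, B:562, C:200, D:25, E:81 → nearest is D
(-11, -2) — d² to each: A:850, B:442, C:8, D:73, E:225 → nearest is C
(3, -3) — d² to each: A:229, B:53, C:145, D:370, E:194 → nearest is B
0 of the 6 points have A as nearest.

0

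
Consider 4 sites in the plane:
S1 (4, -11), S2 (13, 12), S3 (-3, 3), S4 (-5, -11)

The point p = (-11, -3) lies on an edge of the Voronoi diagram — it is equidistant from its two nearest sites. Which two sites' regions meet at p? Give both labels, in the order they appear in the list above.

S3 and S4

Squared distances from p to each site:
|pS1|² = (-11−4)² + (-3−(-11))² = 225 + 64 = 289
|pS2|² = (-11−13)² + (-3−12)² = 576 + 225 = 801
|pS3|² = (-11−(-3))² + (-3−3)² = 64 + 36 = 100
|pS4|² = (-11−(-5))² + (-3−(-11))² = 36 + 64 = 100
p is equidistant from S3 and S4 (both at squared distance 100), and every other site is strictly farther — so p lies on the S3–S4 Voronoi edge.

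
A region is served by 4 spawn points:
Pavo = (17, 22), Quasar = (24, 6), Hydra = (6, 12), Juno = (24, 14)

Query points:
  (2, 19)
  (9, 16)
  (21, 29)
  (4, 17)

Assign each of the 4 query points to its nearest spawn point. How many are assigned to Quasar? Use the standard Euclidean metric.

(2, 19) — d² to each: Pavo:234, Quasar:653, Hydra:65, Juno:509 → nearest is Hydra
(9, 16) — d² to each: Pavo:100, Quasar:325, Hydra:25, Juno:229 → nearest is Hydra
(21, 29) — d² to each: Pavo:65, Quasar:538, Hydra:514, Juno:234 → nearest is Pavo
(4, 17) — d² to each: Pavo:194, Quasar:521, Hydra:29, Juno:409 → nearest is Hydra
0 of the 4 points have Quasar as nearest.

0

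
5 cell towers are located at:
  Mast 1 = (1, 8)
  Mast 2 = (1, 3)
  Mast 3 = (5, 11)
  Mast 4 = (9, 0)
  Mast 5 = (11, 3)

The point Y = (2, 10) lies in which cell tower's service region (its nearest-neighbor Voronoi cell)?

Compare squared distances (the ordering matches that of the actual distances):
d²(Y, Mast 1) = (2−1)² + (10−8)² = 1 + 4 = 5
d²(Y, Mast 2) = (2−1)² + (10−3)² = 1 + 49 = 50
d²(Y, Mast 3) = (2−5)² + (10−11)² = 9 + 1 = 10
d²(Y, Mast 4) = (2−9)² + (10−0)² = 49 + 100 = 149
d²(Y, Mast 5) = (2−11)² + (10−3)² = 81 + 49 = 130
Minimum is at Mast 1.

Mast 1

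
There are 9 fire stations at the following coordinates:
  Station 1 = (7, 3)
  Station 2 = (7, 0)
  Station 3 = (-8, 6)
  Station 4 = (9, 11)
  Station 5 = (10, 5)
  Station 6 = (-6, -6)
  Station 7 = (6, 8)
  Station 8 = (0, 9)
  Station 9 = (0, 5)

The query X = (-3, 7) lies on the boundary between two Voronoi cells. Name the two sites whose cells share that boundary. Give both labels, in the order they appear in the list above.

Squared distances from X to each site:
d²(X, Station 1) = 100 + 16 = 116
d²(X, Station 2) = 100 + 49 = 149
d²(X, Station 3) = 25 + 1 = 26
d²(X, Station 4) = 144 + 16 = 160
d²(X, Station 5) = 169 + 4 = 173
d²(X, Station 6) = 9 + 169 = 178
d²(X, Station 7) = 81 + 1 = 82
d²(X, Station 8) = 9 + 4 = 13
d²(X, Station 9) = 9 + 4 = 13
X is equidistant from Station 8 and Station 9 (both at squared distance 13), and every other site is strictly farther — so X lies on the Station 8–Station 9 Voronoi edge.

Station 8 and Station 9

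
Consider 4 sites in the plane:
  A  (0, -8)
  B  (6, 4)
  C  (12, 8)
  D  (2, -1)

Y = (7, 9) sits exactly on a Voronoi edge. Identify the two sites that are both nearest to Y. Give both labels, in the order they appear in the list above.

Squared distances from Y to each site:
|YA|² = (7−0)² + (9−(-8))² = 49 + 289 = 338
|YB|² = (7−6)² + (9−4)² = 1 + 25 = 26
|YC|² = (7−12)² + (9−8)² = 25 + 1 = 26
|YD|² = (7−2)² + (9−(-1))² = 25 + 100 = 125
Y is equidistant from B and C (both at squared distance 26), and every other site is strictly farther — so Y lies on the B–C Voronoi edge.

B and C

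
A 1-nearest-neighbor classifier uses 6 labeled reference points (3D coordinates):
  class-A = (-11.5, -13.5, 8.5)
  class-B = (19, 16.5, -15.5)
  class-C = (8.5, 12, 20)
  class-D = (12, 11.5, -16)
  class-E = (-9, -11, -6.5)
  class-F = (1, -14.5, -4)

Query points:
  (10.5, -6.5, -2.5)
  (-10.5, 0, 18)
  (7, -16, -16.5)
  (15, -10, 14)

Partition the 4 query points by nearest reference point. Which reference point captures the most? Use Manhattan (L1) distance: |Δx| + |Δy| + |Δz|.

class-F

(10.5, -6.5, -2.5) — d to each: class-A:40, class-B:44.5, class-C:43, class-D:33, class-E:28, class-F:19 → nearest is class-F
(-10.5, 0, 18) — d to each: class-A:24, class-B:79.5, class-C:33, class-D:68, class-E:37, class-F:48 → nearest is class-A
(7, -16, -16.5) — d to each: class-A:46, class-B:45.5, class-C:66, class-D:33, class-E:31, class-F:20 → nearest is class-F
(15, -10, 14) — d to each: class-A:35.5, class-B:60, class-C:34.5, class-D:54.5, class-E:45.5, class-F:36.5 → nearest is class-C
Tally — class-A:1, class-C:1, class-F:2. class-F captures the most (2).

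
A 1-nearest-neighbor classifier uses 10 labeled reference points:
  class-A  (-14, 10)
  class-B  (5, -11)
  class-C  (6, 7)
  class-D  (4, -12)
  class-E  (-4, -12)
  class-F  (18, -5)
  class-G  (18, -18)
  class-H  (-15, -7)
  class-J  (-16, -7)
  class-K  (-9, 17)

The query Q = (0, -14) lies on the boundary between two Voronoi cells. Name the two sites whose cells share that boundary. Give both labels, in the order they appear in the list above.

Squared distances from Q to each site:
d²(Q, class-A) = 196 + 576 = 772
d²(Q, class-B) = 25 + 9 = 34
d²(Q, class-C) = 36 + 441 = 477
d²(Q, class-D) = 16 + 4 = 20
d²(Q, class-E) = 16 + 4 = 20
d²(Q, class-F) = 324 + 81 = 405
d²(Q, class-G) = 324 + 16 = 340
d²(Q, class-H) = 225 + 49 = 274
d²(Q, class-J) = 256 + 49 = 305
d²(Q, class-K) = 81 + 961 = 1042
Q is equidistant from class-D and class-E (both at squared distance 20), and every other site is strictly farther — so Q lies on the class-D–class-E Voronoi edge.

class-D and class-E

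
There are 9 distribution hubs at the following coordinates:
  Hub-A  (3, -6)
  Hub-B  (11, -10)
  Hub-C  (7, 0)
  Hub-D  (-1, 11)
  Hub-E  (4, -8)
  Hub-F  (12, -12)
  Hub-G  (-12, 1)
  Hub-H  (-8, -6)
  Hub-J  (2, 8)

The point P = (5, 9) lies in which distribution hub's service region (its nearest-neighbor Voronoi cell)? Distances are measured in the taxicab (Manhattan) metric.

Hub-J

d(P, Hub-A) = 2 + 15 = 17
d(P, Hub-B) = 6 + 19 = 25
d(P, Hub-C) = 2 + 9 = 11
d(P, Hub-D) = 6 + 2 = 8
d(P, Hub-E) = 1 + 17 = 18
d(P, Hub-F) = 7 + 21 = 28
d(P, Hub-G) = 17 + 8 = 25
d(P, Hub-H) = 13 + 15 = 28
d(P, Hub-J) = 3 + 1 = 4
Minimum is at Hub-J.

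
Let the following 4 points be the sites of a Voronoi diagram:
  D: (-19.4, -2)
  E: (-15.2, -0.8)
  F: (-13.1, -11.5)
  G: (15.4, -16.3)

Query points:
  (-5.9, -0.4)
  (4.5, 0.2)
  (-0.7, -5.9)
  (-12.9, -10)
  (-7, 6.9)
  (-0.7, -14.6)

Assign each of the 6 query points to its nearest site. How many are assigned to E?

3

(-5.9, -0.4) — d² to each: D:184.81, E:86.65, F:175.05, G:706.5 → nearest is E
(4.5, 0.2) — d² to each: D:576.05, E:389.09, F:446.65, G:391.06 → nearest is E
(-0.7, -5.9) — d² to each: D:364.9, E:236.26, F:185.12, G:367.37 → nearest is F
(-12.9, -10) — d² to each: D:106.25, E:89.93, F:2.29, G:840.58 → nearest is F
(-7, 6.9) — d² to each: D:232.97, E:126.53, F:375.77, G:1040 → nearest is E
(-0.7, -14.6) — d² to each: D:508.45, E:400.69, F:163.37, G:262.1 → nearest is F
3 of the 6 points have E as nearest.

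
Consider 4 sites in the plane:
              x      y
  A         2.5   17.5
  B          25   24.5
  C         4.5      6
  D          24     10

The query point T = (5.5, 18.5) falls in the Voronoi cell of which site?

Since √ is increasing, it suffices to compare squared distances:
|TA|² = (5.5−2.5)² + (18.5−17.5)² = 9 + 1 = 10
|TB|² = (5.5−25)² + (18.5−24.5)² = 380.25 + 36 = 416.25
|TC|² = (5.5−4.5)² + (18.5−6)² = 1 + 156.25 = 157.25
|TD|² = (5.5−24)² + (18.5−10)² = 342.25 + 72.25 = 414.5
A is nearest.

A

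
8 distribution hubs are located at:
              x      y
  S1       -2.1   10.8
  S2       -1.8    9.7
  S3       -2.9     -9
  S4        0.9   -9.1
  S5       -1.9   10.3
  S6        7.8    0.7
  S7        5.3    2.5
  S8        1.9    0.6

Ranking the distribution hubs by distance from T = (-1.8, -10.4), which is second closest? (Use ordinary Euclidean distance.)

S4

Squared Euclidean distances:
|TS1|² = 0.09 + 449.44 = 449.53
|TS2|² = 0 + 404.01 = 404.01
|TS3|² = 1.21 + 1.96 = 3.17
|TS4|² = 7.29 + 1.69 = 8.98
|TS5|² = 0.01 + 428.49 = 428.5
|TS6|² = 92.16 + 123.21 = 215.37
|TS7|² = 50.41 + 166.41 = 216.82
|TS8|² = 13.69 + 121 = 134.69
Sorted ascending: S3, S4, S8, … — the second-nearest is S4.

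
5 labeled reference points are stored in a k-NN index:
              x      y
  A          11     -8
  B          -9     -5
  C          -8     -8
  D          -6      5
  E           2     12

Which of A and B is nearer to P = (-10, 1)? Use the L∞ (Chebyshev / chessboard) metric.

d(P,A) = max(21, 9) = 21
d(P,B) = max(1, 6) = 6
21 > 6, so B is closer.

B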